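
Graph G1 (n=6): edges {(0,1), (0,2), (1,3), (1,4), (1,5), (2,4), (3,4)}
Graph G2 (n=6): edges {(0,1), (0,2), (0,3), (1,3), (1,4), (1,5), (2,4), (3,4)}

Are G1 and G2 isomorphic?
No, not isomorphic

The graphs are NOT isomorphic.

Counting edges: G1 has 7 edge(s); G2 has 8 edge(s).
Edge count is an isomorphism invariant (a bijection on vertices induces a bijection on edges), so differing edge counts rule out isomorphism.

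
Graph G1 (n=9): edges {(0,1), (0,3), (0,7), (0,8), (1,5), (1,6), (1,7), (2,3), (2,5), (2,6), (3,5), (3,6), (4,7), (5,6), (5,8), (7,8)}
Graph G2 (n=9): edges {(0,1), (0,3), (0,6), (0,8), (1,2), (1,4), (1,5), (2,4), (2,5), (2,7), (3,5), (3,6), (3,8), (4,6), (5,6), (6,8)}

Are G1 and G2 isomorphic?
Yes, isomorphic

The graphs are isomorphic.
One valid mapping φ: V(G1) → V(G2): 0→1, 1→5, 2→8, 3→0, 4→7, 5→6, 6→3, 7→2, 8→4

Verify φ preserves adjacency — for each edge of G1, its image is an edge of G2:
  (0,1) → (φ(0),φ(1)) = (1,5) ∈ E(G2) ✓
  (0,3) → (φ(0),φ(3)) = (0,1) ∈ E(G2) ✓
  (0,7) → (φ(0),φ(7)) = (1,2) ∈ E(G2) ✓
  (0,8) → (φ(0),φ(8)) = (1,4) ∈ E(G2) ✓
  (1,5) → (φ(1),φ(5)) = (5,6) ∈ E(G2) ✓
  (1,6) → (φ(1),φ(6)) = (3,5) ∈ E(G2) ✓
  (1,7) → (φ(1),φ(7)) = (2,5) ∈ E(G2) ✓
  (2,3) → (φ(2),φ(3)) = (0,8) ∈ E(G2) ✓
  (2,5) → (φ(2),φ(5)) = (6,8) ∈ E(G2) ✓
  (2,6) → (φ(2),φ(6)) = (3,8) ∈ E(G2) ✓
  (3,5) → (φ(3),φ(5)) = (0,6) ∈ E(G2) ✓
  (3,6) → (φ(3),φ(6)) = (0,3) ∈ E(G2) ✓
  (4,7) → (φ(4),φ(7)) = (2,7) ∈ E(G2) ✓
  (5,6) → (φ(5),φ(6)) = (3,6) ∈ E(G2) ✓
  (5,8) → (φ(5),φ(8)) = (4,6) ∈ E(G2) ✓
  (7,8) → (φ(7),φ(8)) = (2,4) ∈ E(G2) ✓
All 16 edges of G1 map to edges of G2, and |E(G1)| = |E(G2)| = 16, so φ is a bijection on edges as well as vertices. Hence G1 ≅ G2.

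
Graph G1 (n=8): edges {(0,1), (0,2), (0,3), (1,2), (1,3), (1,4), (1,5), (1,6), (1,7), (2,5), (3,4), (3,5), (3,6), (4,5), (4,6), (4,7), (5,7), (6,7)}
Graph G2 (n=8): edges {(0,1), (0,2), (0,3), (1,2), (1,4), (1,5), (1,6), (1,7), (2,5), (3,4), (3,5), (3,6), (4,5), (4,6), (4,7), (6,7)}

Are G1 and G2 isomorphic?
No, not isomorphic

The graphs are NOT isomorphic.

Counting edges: G1 has 18 edge(s); G2 has 16 edge(s).
Edge count is an isomorphism invariant (a bijection on vertices induces a bijection on edges), so differing edge counts rule out isomorphism.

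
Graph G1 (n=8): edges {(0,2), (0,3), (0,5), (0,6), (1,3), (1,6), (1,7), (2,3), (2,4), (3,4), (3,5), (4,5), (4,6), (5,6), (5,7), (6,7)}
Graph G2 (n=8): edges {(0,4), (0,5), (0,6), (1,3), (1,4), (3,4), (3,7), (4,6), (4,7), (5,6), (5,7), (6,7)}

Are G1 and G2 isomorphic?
No, not isomorphic

The graphs are NOT isomorphic.

Connected components of G1: 1 component(s) with vertex sets [[0, 1, 2, 3, 4, 5, 6, 7]], sizes [8].
Connected components of G2: 2 component(s) with vertex sets [[2], [0, 1, 3, 4, 5, 6, 7]], sizes [1, 7].
The number of connected components (and the multiset of component sizes) is an isomorphism invariant — an isomorphism maps each component of G1 bijectively onto a component of G2. Since G1 has 1 component(s) and G2 has 2, they cannot be isomorphic.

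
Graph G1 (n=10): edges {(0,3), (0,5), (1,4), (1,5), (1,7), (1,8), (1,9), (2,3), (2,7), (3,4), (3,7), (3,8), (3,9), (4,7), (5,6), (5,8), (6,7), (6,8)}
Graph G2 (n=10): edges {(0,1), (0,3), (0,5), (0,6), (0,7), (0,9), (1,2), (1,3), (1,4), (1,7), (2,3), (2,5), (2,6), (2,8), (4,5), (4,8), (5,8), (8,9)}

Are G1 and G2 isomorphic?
Yes, isomorphic

The graphs are isomorphic.
One valid mapping φ: V(G1) → V(G2): 0→9, 1→2, 2→7, 3→0, 4→3, 5→8, 6→4, 7→1, 8→5, 9→6

Verify φ preserves adjacency — for each edge of G1, its image is an edge of G2:
  (0,3) → (φ(0),φ(3)) = (0,9) ∈ E(G2) ✓
  (0,5) → (φ(0),φ(5)) = (8,9) ∈ E(G2) ✓
  (1,4) → (φ(1),φ(4)) = (2,3) ∈ E(G2) ✓
  (1,5) → (φ(1),φ(5)) = (2,8) ∈ E(G2) ✓
  (1,7) → (φ(1),φ(7)) = (1,2) ∈ E(G2) ✓
  (1,8) → (φ(1),φ(8)) = (2,5) ∈ E(G2) ✓
  (1,9) → (φ(1),φ(9)) = (2,6) ∈ E(G2) ✓
  (2,3) → (φ(2),φ(3)) = (0,7) ∈ E(G2) ✓
  (2,7) → (φ(2),φ(7)) = (1,7) ∈ E(G2) ✓
  (3,4) → (φ(3),φ(4)) = (0,3) ∈ E(G2) ✓
  (3,7) → (φ(3),φ(7)) = (0,1) ∈ E(G2) ✓
  (3,8) → (φ(3),φ(8)) = (0,5) ∈ E(G2) ✓
  (3,9) → (φ(3),φ(9)) = (0,6) ∈ E(G2) ✓
  (4,7) → (φ(4),φ(7)) = (1,3) ∈ E(G2) ✓
  (5,6) → (φ(5),φ(6)) = (4,8) ∈ E(G2) ✓
  (5,8) → (φ(5),φ(8)) = (5,8) ∈ E(G2) ✓
  (6,7) → (φ(6),φ(7)) = (1,4) ∈ E(G2) ✓
  (6,8) → (φ(6),φ(8)) = (4,5) ∈ E(G2) ✓
All 18 edges of G1 map to edges of G2, and |E(G1)| = |E(G2)| = 18, so φ is a bijection on edges as well as vertices. Hence G1 ≅ G2.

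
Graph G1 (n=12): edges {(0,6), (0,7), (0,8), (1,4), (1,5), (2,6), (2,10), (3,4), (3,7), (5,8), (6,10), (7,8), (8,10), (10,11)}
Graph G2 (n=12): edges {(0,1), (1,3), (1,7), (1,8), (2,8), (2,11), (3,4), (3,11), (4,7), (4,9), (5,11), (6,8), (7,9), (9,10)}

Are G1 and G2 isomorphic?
No, not isomorphic

The graphs are NOT isomorphic.

Connected components of G1: 2 component(s) with vertex sets [[9], [0, 1, 2, 3, 4, 5, 6, 7, 8, 10, 11]], sizes [1, 11].
Connected components of G2: 1 component(s) with vertex sets [[0, 1, 2, 3, 4, 5, 6, 7, 8, 9, 10, 11]], sizes [12].
The number of connected components (and the multiset of component sizes) is an isomorphism invariant — an isomorphism maps each component of G1 bijectively onto a component of G2. Since G1 has 2 component(s) and G2 has 1, they cannot be isomorphic.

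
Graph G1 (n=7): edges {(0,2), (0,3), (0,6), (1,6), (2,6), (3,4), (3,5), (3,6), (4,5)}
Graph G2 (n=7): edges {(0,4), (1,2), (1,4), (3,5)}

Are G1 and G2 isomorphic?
No, not isomorphic

The graphs are NOT isomorphic.

Connected components of G1: 1 component(s) with vertex sets [[0, 1, 2, 3, 4, 5, 6]], sizes [7].
Connected components of G2: 3 component(s) with vertex sets [[6], [3, 5], [0, 1, 2, 4]], sizes [1, 2, 4].
The number of connected components (and the multiset of component sizes) is an isomorphism invariant — an isomorphism maps each component of G1 bijectively onto a component of G2. Since G1 has 1 component(s) and G2 has 3, they cannot be isomorphic.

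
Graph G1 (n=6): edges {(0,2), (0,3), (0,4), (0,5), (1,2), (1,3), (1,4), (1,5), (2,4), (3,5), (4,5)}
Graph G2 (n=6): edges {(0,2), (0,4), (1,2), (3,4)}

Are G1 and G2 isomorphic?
No, not isomorphic

The graphs are NOT isomorphic.

Degrees in G1: deg(0)=4, deg(1)=4, deg(2)=3, deg(3)=3, deg(4)=4, deg(5)=4.
Sorted degree sequence of G1: [4, 4, 4, 4, 3, 3].
Degrees in G2: deg(0)=2, deg(1)=1, deg(2)=2, deg(3)=1, deg(4)=2, deg(5)=0.
Sorted degree sequence of G2: [2, 2, 2, 1, 1, 0].
The (sorted) degree sequence is an isomorphism invariant, so since G1 and G2 have different degree sequences they cannot be isomorphic.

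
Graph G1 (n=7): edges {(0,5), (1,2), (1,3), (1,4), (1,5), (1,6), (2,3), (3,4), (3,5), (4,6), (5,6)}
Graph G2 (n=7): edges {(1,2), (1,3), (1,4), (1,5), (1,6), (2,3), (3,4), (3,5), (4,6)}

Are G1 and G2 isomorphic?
No, not isomorphic

The graphs are NOT isomorphic.

Counting edges: G1 has 11 edge(s); G2 has 9 edge(s).
Edge count is an isomorphism invariant (a bijection on vertices induces a bijection on edges), so differing edge counts rule out isomorphism.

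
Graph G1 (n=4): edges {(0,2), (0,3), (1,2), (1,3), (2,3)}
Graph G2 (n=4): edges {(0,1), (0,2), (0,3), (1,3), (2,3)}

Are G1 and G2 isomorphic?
Yes, isomorphic

The graphs are isomorphic.
One valid mapping φ: V(G1) → V(G2): 0→2, 1→1, 2→0, 3→3

Verify φ preserves adjacency — for each edge of G1, its image is an edge of G2:
  (0,2) → (φ(0),φ(2)) = (0,2) ∈ E(G2) ✓
  (0,3) → (φ(0),φ(3)) = (2,3) ∈ E(G2) ✓
  (1,2) → (φ(1),φ(2)) = (0,1) ∈ E(G2) ✓
  (1,3) → (φ(1),φ(3)) = (1,3) ∈ E(G2) ✓
  (2,3) → (φ(2),φ(3)) = (0,3) ∈ E(G2) ✓
All 5 edges of G1 map to edges of G2, and |E(G1)| = |E(G2)| = 5, so φ is a bijection on edges as well as vertices. Hence G1 ≅ G2.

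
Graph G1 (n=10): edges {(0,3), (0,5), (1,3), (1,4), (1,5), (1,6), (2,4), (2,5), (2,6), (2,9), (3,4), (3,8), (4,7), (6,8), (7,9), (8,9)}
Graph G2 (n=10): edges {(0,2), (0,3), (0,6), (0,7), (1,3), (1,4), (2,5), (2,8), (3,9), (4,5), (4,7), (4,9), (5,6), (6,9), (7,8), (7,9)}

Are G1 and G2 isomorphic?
Yes, isomorphic

The graphs are isomorphic.
One valid mapping φ: V(G1) → V(G2): 0→1, 1→9, 2→0, 3→4, 4→7, 5→3, 6→6, 7→8, 8→5, 9→2

Verify φ preserves adjacency — for each edge of G1, its image is an edge of G2:
  (0,3) → (φ(0),φ(3)) = (1,4) ∈ E(G2) ✓
  (0,5) → (φ(0),φ(5)) = (1,3) ∈ E(G2) ✓
  (1,3) → (φ(1),φ(3)) = (4,9) ∈ E(G2) ✓
  (1,4) → (φ(1),φ(4)) = (7,9) ∈ E(G2) ✓
  (1,5) → (φ(1),φ(5)) = (3,9) ∈ E(G2) ✓
  (1,6) → (φ(1),φ(6)) = (6,9) ∈ E(G2) ✓
  (2,4) → (φ(2),φ(4)) = (0,7) ∈ E(G2) ✓
  (2,5) → (φ(2),φ(5)) = (0,3) ∈ E(G2) ✓
  (2,6) → (φ(2),φ(6)) = (0,6) ∈ E(G2) ✓
  (2,9) → (φ(2),φ(9)) = (0,2) ∈ E(G2) ✓
  (3,4) → (φ(3),φ(4)) = (4,7) ∈ E(G2) ✓
  (3,8) → (φ(3),φ(8)) = (4,5) ∈ E(G2) ✓
  (4,7) → (φ(4),φ(7)) = (7,8) ∈ E(G2) ✓
  (6,8) → (φ(6),φ(8)) = (5,6) ∈ E(G2) ✓
  (7,9) → (φ(7),φ(9)) = (2,8) ∈ E(G2) ✓
  (8,9) → (φ(8),φ(9)) = (2,5) ∈ E(G2) ✓
All 16 edges of G1 map to edges of G2, and |E(G1)| = |E(G2)| = 16, so φ is a bijection on edges as well as vertices. Hence G1 ≅ G2.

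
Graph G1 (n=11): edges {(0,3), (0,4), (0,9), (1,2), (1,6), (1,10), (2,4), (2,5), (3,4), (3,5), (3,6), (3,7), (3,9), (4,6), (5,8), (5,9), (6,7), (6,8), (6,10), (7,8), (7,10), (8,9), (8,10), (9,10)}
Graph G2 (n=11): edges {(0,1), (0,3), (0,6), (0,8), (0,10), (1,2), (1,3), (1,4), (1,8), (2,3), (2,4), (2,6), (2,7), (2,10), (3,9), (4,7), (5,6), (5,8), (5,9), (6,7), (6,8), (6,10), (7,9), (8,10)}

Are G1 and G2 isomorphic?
Yes, isomorphic

The graphs are isomorphic.
One valid mapping φ: V(G1) → V(G2): 0→4, 1→5, 2→9, 3→2, 4→7, 5→3, 6→6, 7→10, 8→0, 9→1, 10→8

Verify φ preserves adjacency — for each edge of G1, its image is an edge of G2:
  (0,3) → (φ(0),φ(3)) = (2,4) ∈ E(G2) ✓
  (0,4) → (φ(0),φ(4)) = (4,7) ∈ E(G2) ✓
  (0,9) → (φ(0),φ(9)) = (1,4) ∈ E(G2) ✓
  (1,2) → (φ(1),φ(2)) = (5,9) ∈ E(G2) ✓
  (1,6) → (φ(1),φ(6)) = (5,6) ∈ E(G2) ✓
  (1,10) → (φ(1),φ(10)) = (5,8) ∈ E(G2) ✓
  (2,4) → (φ(2),φ(4)) = (7,9) ∈ E(G2) ✓
  (2,5) → (φ(2),φ(5)) = (3,9) ∈ E(G2) ✓
  (3,4) → (φ(3),φ(4)) = (2,7) ∈ E(G2) ✓
  (3,5) → (φ(3),φ(5)) = (2,3) ∈ E(G2) ✓
  (3,6) → (φ(3),φ(6)) = (2,6) ∈ E(G2) ✓
  (3,7) → (φ(3),φ(7)) = (2,10) ∈ E(G2) ✓
  (3,9) → (φ(3),φ(9)) = (1,2) ∈ E(G2) ✓
  (4,6) → (φ(4),φ(6)) = (6,7) ∈ E(G2) ✓
  (5,8) → (φ(5),φ(8)) = (0,3) ∈ E(G2) ✓
  (5,9) → (φ(5),φ(9)) = (1,3) ∈ E(G2) ✓
  (6,7) → (φ(6),φ(7)) = (6,10) ∈ E(G2) ✓
  (6,8) → (φ(6),φ(8)) = (0,6) ∈ E(G2) ✓
  (6,10) → (φ(6),φ(10)) = (6,8) ∈ E(G2) ✓
  (7,8) → (φ(7),φ(8)) = (0,10) ∈ E(G2) ✓
  (7,10) → (φ(7),φ(10)) = (8,10) ∈ E(G2) ✓
  (8,9) → (φ(8),φ(9)) = (0,1) ∈ E(G2) ✓
  (8,10) → (φ(8),φ(10)) = (0,8) ∈ E(G2) ✓
  (9,10) → (φ(9),φ(10)) = (1,8) ∈ E(G2) ✓
All 24 edges of G1 map to edges of G2, and |E(G1)| = |E(G2)| = 24, so φ is a bijection on edges as well as vertices. Hence G1 ≅ G2.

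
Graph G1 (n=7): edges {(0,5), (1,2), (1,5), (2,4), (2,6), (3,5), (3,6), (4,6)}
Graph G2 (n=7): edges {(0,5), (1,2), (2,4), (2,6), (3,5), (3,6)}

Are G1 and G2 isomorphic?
No, not isomorphic

The graphs are NOT isomorphic.

Counting edges: G1 has 8 edge(s); G2 has 6 edge(s).
Edge count is an isomorphism invariant (a bijection on vertices induces a bijection on edges), so differing edge counts rule out isomorphism.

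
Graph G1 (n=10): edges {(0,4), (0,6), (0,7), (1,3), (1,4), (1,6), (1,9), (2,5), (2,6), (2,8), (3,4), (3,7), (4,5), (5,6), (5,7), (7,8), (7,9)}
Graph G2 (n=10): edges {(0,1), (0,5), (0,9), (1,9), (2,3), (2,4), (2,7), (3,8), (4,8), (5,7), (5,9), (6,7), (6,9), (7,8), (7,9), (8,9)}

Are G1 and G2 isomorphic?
No, not isomorphic

The graphs are NOT isomorphic.

Counting triangles (3-cliques): G1 has 2, G2 has 5.
Triangle count is an isomorphism invariant, so differing triangle counts rule out isomorphism.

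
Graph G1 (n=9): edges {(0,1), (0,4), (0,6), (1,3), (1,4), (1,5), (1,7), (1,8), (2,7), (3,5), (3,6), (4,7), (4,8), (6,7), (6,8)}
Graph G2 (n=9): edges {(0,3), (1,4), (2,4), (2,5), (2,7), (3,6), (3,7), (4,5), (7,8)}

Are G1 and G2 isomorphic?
No, not isomorphic

The graphs are NOT isomorphic.

Degrees in G1: deg(0)=3, deg(1)=6, deg(2)=1, deg(3)=3, deg(4)=4, deg(5)=2, deg(6)=4, deg(7)=4, deg(8)=3.
Sorted degree sequence of G1: [6, 4, 4, 4, 3, 3, 3, 2, 1].
Degrees in G2: deg(0)=1, deg(1)=1, deg(2)=3, deg(3)=3, deg(4)=3, deg(5)=2, deg(6)=1, deg(7)=3, deg(8)=1.
Sorted degree sequence of G2: [3, 3, 3, 3, 2, 1, 1, 1, 1].
The (sorted) degree sequence is an isomorphism invariant, so since G1 and G2 have different degree sequences they cannot be isomorphic.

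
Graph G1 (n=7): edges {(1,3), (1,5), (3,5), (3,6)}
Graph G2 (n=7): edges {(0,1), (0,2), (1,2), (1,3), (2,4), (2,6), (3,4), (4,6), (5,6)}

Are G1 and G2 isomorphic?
No, not isomorphic

The graphs are NOT isomorphic.

Connected components of G1: 4 component(s) with vertex sets [[0], [2], [4], [1, 3, 5, 6]], sizes [1, 1, 1, 4].
Connected components of G2: 1 component(s) with vertex sets [[0, 1, 2, 3, 4, 5, 6]], sizes [7].
The number of connected components (and the multiset of component sizes) is an isomorphism invariant — an isomorphism maps each component of G1 bijectively onto a component of G2. Since G1 has 4 component(s) and G2 has 1, they cannot be isomorphic.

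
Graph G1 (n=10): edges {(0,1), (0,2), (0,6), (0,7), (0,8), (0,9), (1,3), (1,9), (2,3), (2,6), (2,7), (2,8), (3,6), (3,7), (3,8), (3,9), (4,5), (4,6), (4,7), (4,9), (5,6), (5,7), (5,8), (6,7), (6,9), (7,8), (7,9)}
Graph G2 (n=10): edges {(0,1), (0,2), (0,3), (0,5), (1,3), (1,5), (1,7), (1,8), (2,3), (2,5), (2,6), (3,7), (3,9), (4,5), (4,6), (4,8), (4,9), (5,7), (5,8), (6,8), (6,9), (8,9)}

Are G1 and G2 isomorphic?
No, not isomorphic

The graphs are NOT isomorphic.

Counting triangles (3-cliques): G1 has 26, G2 has 12.
Triangle count is an isomorphism invariant, so differing triangle counts rule out isomorphism.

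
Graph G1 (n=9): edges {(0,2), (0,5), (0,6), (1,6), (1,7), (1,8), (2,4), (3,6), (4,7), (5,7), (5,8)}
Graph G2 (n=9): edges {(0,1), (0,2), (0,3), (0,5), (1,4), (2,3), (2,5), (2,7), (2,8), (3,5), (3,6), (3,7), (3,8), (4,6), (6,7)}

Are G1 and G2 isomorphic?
No, not isomorphic

The graphs are NOT isomorphic.

Counting triangles (3-cliques): G1 has 0, G2 has 7.
Triangle count is an isomorphism invariant, so differing triangle counts rule out isomorphism.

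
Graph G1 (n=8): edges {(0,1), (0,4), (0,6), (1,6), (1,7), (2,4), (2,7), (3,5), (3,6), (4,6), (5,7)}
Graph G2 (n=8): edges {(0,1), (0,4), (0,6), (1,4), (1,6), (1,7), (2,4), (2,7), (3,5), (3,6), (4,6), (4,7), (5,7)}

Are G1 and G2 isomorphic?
No, not isomorphic

The graphs are NOT isomorphic.

Counting edges: G1 has 11 edge(s); G2 has 13 edge(s).
Edge count is an isomorphism invariant (a bijection on vertices induces a bijection on edges), so differing edge counts rule out isomorphism.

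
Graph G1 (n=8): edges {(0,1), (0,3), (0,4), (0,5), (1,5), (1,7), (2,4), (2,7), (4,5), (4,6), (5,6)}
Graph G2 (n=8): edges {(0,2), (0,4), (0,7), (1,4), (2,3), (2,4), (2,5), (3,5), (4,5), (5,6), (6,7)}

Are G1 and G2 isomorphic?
Yes, isomorphic

The graphs are isomorphic.
One valid mapping φ: V(G1) → V(G2): 0→4, 1→0, 2→6, 3→1, 4→5, 5→2, 6→3, 7→7

Verify φ preserves adjacency — for each edge of G1, its image is an edge of G2:
  (0,1) → (φ(0),φ(1)) = (0,4) ∈ E(G2) ✓
  (0,3) → (φ(0),φ(3)) = (1,4) ∈ E(G2) ✓
  (0,4) → (φ(0),φ(4)) = (4,5) ∈ E(G2) ✓
  (0,5) → (φ(0),φ(5)) = (2,4) ∈ E(G2) ✓
  (1,5) → (φ(1),φ(5)) = (0,2) ∈ E(G2) ✓
  (1,7) → (φ(1),φ(7)) = (0,7) ∈ E(G2) ✓
  (2,4) → (φ(2),φ(4)) = (5,6) ∈ E(G2) ✓
  (2,7) → (φ(2),φ(7)) = (6,7) ∈ E(G2) ✓
  (4,5) → (φ(4),φ(5)) = (2,5) ∈ E(G2) ✓
  (4,6) → (φ(4),φ(6)) = (3,5) ∈ E(G2) ✓
  (5,6) → (φ(5),φ(6)) = (2,3) ∈ E(G2) ✓
All 11 edges of G1 map to edges of G2, and |E(G1)| = |E(G2)| = 11, so φ is a bijection on edges as well as vertices. Hence G1 ≅ G2.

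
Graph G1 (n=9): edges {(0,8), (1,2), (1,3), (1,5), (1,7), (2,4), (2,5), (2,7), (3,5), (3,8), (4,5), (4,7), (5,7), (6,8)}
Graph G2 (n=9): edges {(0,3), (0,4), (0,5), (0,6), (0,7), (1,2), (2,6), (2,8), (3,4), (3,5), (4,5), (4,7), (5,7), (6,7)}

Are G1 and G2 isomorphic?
Yes, isomorphic

The graphs are isomorphic.
One valid mapping φ: V(G1) → V(G2): 0→8, 1→7, 2→4, 3→6, 4→3, 5→0, 6→1, 7→5, 8→2

Verify φ preserves adjacency — for each edge of G1, its image is an edge of G2:
  (0,8) → (φ(0),φ(8)) = (2,8) ∈ E(G2) ✓
  (1,2) → (φ(1),φ(2)) = (4,7) ∈ E(G2) ✓
  (1,3) → (φ(1),φ(3)) = (6,7) ∈ E(G2) ✓
  (1,5) → (φ(1),φ(5)) = (0,7) ∈ E(G2) ✓
  (1,7) → (φ(1),φ(7)) = (5,7) ∈ E(G2) ✓
  (2,4) → (φ(2),φ(4)) = (3,4) ∈ E(G2) ✓
  (2,5) → (φ(2),φ(5)) = (0,4) ∈ E(G2) ✓
  (2,7) → (φ(2),φ(7)) = (4,5) ∈ E(G2) ✓
  (3,5) → (φ(3),φ(5)) = (0,6) ∈ E(G2) ✓
  (3,8) → (φ(3),φ(8)) = (2,6) ∈ E(G2) ✓
  (4,5) → (φ(4),φ(5)) = (0,3) ∈ E(G2) ✓
  (4,7) → (φ(4),φ(7)) = (3,5) ∈ E(G2) ✓
  (5,7) → (φ(5),φ(7)) = (0,5) ∈ E(G2) ✓
  (6,8) → (φ(6),φ(8)) = (1,2) ∈ E(G2) ✓
All 14 edges of G1 map to edges of G2, and |E(G1)| = |E(G2)| = 14, so φ is a bijection on edges as well as vertices. Hence G1 ≅ G2.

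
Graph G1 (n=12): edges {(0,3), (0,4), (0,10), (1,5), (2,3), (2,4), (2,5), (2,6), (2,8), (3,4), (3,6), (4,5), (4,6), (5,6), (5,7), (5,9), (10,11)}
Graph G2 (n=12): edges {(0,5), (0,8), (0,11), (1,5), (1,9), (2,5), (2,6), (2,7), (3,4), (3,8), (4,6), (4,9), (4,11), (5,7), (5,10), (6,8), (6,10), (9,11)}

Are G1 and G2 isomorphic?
No, not isomorphic

The graphs are NOT isomorphic.

Degrees in G1: deg(0)=3, deg(1)=1, deg(2)=5, deg(3)=4, deg(4)=5, deg(5)=6, deg(6)=4, deg(7)=1, deg(8)=1, deg(9)=1, deg(10)=2, deg(11)=1.
Sorted degree sequence of G1: [6, 5, 5, 4, 4, 3, 2, 1, 1, 1, 1, 1].
Degrees in G2: deg(0)=3, deg(1)=2, deg(2)=3, deg(3)=2, deg(4)=4, deg(5)=5, deg(6)=4, deg(7)=2, deg(8)=3, deg(9)=3, deg(10)=2, deg(11)=3.
Sorted degree sequence of G2: [5, 4, 4, 3, 3, 3, 3, 3, 2, 2, 2, 2].
The (sorted) degree sequence is an isomorphism invariant, so since G1 and G2 have different degree sequences they cannot be isomorphic.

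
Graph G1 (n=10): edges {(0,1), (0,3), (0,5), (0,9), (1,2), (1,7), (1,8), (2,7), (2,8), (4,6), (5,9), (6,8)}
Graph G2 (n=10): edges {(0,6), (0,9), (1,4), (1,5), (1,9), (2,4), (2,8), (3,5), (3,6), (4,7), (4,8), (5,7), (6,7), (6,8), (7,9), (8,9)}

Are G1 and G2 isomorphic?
No, not isomorphic

The graphs are NOT isomorphic.

Degrees in G1: deg(0)=4, deg(1)=4, deg(2)=3, deg(3)=1, deg(4)=1, deg(5)=2, deg(6)=2, deg(7)=2, deg(8)=3, deg(9)=2.
Sorted degree sequence of G1: [4, 4, 3, 3, 2, 2, 2, 2, 1, 1].
Degrees in G2: deg(0)=2, deg(1)=3, deg(2)=2, deg(3)=2, deg(4)=4, deg(5)=3, deg(6)=4, deg(7)=4, deg(8)=4, deg(9)=4.
Sorted degree sequence of G2: [4, 4, 4, 4, 4, 3, 3, 2, 2, 2].
The (sorted) degree sequence is an isomorphism invariant, so since G1 and G2 have different degree sequences they cannot be isomorphic.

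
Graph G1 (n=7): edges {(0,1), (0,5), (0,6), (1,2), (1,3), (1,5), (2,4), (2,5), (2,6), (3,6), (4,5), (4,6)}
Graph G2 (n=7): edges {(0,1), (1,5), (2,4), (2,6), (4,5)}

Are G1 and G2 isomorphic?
No, not isomorphic

The graphs are NOT isomorphic.

Counting triangles (3-cliques): G1 has 4, G2 has 0.
Triangle count is an isomorphism invariant, so differing triangle counts rule out isomorphism.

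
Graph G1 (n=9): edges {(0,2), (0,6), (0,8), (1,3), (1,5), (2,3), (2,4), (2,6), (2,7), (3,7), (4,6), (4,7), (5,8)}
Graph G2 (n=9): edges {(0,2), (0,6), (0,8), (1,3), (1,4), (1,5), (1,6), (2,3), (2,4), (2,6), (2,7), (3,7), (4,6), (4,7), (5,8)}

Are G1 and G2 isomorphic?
No, not isomorphic

The graphs are NOT isomorphic.

Counting edges: G1 has 13 edge(s); G2 has 15 edge(s).
Edge count is an isomorphism invariant (a bijection on vertices induces a bijection on edges), so differing edge counts rule out isomorphism.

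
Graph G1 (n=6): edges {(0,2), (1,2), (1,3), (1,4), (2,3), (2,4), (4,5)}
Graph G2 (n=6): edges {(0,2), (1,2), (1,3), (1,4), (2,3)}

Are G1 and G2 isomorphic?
No, not isomorphic

The graphs are NOT isomorphic.

Counting edges: G1 has 7 edge(s); G2 has 5 edge(s).
Edge count is an isomorphism invariant (a bijection on vertices induces a bijection on edges), so differing edge counts rule out isomorphism.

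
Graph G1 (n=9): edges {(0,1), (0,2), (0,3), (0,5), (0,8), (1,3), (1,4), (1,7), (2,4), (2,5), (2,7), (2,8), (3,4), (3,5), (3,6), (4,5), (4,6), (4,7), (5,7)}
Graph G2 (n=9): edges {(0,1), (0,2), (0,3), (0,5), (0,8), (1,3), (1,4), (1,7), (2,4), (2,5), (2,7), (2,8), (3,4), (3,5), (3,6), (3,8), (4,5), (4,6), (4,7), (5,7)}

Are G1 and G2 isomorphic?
No, not isomorphic

The graphs are NOT isomorphic.

Counting edges: G1 has 19 edge(s); G2 has 20 edge(s).
Edge count is an isomorphism invariant (a bijection on vertices induces a bijection on edges), so differing edge counts rule out isomorphism.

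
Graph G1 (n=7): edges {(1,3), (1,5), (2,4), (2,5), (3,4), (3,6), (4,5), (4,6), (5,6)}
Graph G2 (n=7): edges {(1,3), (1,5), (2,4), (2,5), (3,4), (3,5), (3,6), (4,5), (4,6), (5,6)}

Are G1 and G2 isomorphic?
No, not isomorphic

The graphs are NOT isomorphic.

Counting edges: G1 has 9 edge(s); G2 has 10 edge(s).
Edge count is an isomorphism invariant (a bijection on vertices induces a bijection on edges), so differing edge counts rule out isomorphism.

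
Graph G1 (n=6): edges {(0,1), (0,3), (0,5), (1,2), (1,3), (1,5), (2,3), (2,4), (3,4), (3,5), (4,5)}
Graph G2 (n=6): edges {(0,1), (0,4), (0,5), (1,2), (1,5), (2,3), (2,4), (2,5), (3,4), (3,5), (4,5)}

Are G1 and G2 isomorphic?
Yes, isomorphic

The graphs are isomorphic.
One valid mapping φ: V(G1) → V(G2): 0→3, 1→2, 2→1, 3→5, 4→0, 5→4

Verify φ preserves adjacency — for each edge of G1, its image is an edge of G2:
  (0,1) → (φ(0),φ(1)) = (2,3) ∈ E(G2) ✓
  (0,3) → (φ(0),φ(3)) = (3,5) ∈ E(G2) ✓
  (0,5) → (φ(0),φ(5)) = (3,4) ∈ E(G2) ✓
  (1,2) → (φ(1),φ(2)) = (1,2) ∈ E(G2) ✓
  (1,3) → (φ(1),φ(3)) = (2,5) ∈ E(G2) ✓
  (1,5) → (φ(1),φ(5)) = (2,4) ∈ E(G2) ✓
  (2,3) → (φ(2),φ(3)) = (1,5) ∈ E(G2) ✓
  (2,4) → (φ(2),φ(4)) = (0,1) ∈ E(G2) ✓
  (3,4) → (φ(3),φ(4)) = (0,5) ∈ E(G2) ✓
  (3,5) → (φ(3),φ(5)) = (4,5) ∈ E(G2) ✓
  (4,5) → (φ(4),φ(5)) = (0,4) ∈ E(G2) ✓
All 11 edges of G1 map to edges of G2, and |E(G1)| = |E(G2)| = 11, so φ is a bijection on edges as well as vertices. Hence G1 ≅ G2.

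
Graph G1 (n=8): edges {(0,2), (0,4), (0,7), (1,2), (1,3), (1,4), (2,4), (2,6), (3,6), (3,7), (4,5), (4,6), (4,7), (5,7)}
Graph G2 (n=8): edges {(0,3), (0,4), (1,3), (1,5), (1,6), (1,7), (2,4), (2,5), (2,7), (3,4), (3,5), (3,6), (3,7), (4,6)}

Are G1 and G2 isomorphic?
Yes, isomorphic

The graphs are isomorphic.
One valid mapping φ: V(G1) → V(G2): 0→6, 1→5, 2→1, 3→2, 4→3, 5→0, 6→7, 7→4

Verify φ preserves adjacency — for each edge of G1, its image is an edge of G2:
  (0,2) → (φ(0),φ(2)) = (1,6) ∈ E(G2) ✓
  (0,4) → (φ(0),φ(4)) = (3,6) ∈ E(G2) ✓
  (0,7) → (φ(0),φ(7)) = (4,6) ∈ E(G2) ✓
  (1,2) → (φ(1),φ(2)) = (1,5) ∈ E(G2) ✓
  (1,3) → (φ(1),φ(3)) = (2,5) ∈ E(G2) ✓
  (1,4) → (φ(1),φ(4)) = (3,5) ∈ E(G2) ✓
  (2,4) → (φ(2),φ(4)) = (1,3) ∈ E(G2) ✓
  (2,6) → (φ(2),φ(6)) = (1,7) ∈ E(G2) ✓
  (3,6) → (φ(3),φ(6)) = (2,7) ∈ E(G2) ✓
  (3,7) → (φ(3),φ(7)) = (2,4) ∈ E(G2) ✓
  (4,5) → (φ(4),φ(5)) = (0,3) ∈ E(G2) ✓
  (4,6) → (φ(4),φ(6)) = (3,7) ∈ E(G2) ✓
  (4,7) → (φ(4),φ(7)) = (3,4) ∈ E(G2) ✓
  (5,7) → (φ(5),φ(7)) = (0,4) ∈ E(G2) ✓
All 14 edges of G1 map to edges of G2, and |E(G1)| = |E(G2)| = 14, so φ is a bijection on edges as well as vertices. Hence G1 ≅ G2.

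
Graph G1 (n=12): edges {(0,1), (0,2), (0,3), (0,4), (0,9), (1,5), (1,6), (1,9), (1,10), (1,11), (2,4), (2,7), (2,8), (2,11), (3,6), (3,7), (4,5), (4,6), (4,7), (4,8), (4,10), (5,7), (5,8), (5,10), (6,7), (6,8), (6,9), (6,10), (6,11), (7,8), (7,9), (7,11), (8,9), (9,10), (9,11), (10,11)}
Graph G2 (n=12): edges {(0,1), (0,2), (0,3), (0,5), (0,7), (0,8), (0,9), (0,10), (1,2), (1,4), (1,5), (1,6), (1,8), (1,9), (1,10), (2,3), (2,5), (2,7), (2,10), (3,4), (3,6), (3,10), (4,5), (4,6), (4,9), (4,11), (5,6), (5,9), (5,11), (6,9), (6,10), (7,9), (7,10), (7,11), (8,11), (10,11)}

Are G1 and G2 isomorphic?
Yes, isomorphic

The graphs are isomorphic.
One valid mapping φ: V(G1) → V(G2): 0→11, 1→4, 2→7, 3→8, 4→10, 5→3, 6→1, 7→0, 8→2, 9→5, 10→6, 11→9

Verify φ preserves adjacency — for each edge of G1, its image is an edge of G2:
  (0,1) → (φ(0),φ(1)) = (4,11) ∈ E(G2) ✓
  (0,2) → (φ(0),φ(2)) = (7,11) ∈ E(G2) ✓
  (0,3) → (φ(0),φ(3)) = (8,11) ∈ E(G2) ✓
  (0,4) → (φ(0),φ(4)) = (10,11) ∈ E(G2) ✓
  (0,9) → (φ(0),φ(9)) = (5,11) ∈ E(G2) ✓
  (1,5) → (φ(1),φ(5)) = (3,4) ∈ E(G2) ✓
  (1,6) → (φ(1),φ(6)) = (1,4) ∈ E(G2) ✓
  (1,9) → (φ(1),φ(9)) = (4,5) ∈ E(G2) ✓
  (1,10) → (φ(1),φ(10)) = (4,6) ∈ E(G2) ✓
  (1,11) → (φ(1),φ(11)) = (4,9) ∈ E(G2) ✓
  (2,4) → (φ(2),φ(4)) = (7,10) ∈ E(G2) ✓
  (2,7) → (φ(2),φ(7)) = (0,7) ∈ E(G2) ✓
  (2,8) → (φ(2),φ(8)) = (2,7) ∈ E(G2) ✓
  (2,11) → (φ(2),φ(11)) = (7,9) ∈ E(G2) ✓
  (3,6) → (φ(3),φ(6)) = (1,8) ∈ E(G2) ✓
  (3,7) → (φ(3),φ(7)) = (0,8) ∈ E(G2) ✓
  (4,5) → (φ(4),φ(5)) = (3,10) ∈ E(G2) ✓
  (4,6) → (φ(4),φ(6)) = (1,10) ∈ E(G2) ✓
  (4,7) → (φ(4),φ(7)) = (0,10) ∈ E(G2) ✓
  (4,8) → (φ(4),φ(8)) = (2,10) ∈ E(G2) ✓
  (4,10) → (φ(4),φ(10)) = (6,10) ∈ E(G2) ✓
  (5,7) → (φ(5),φ(7)) = (0,3) ∈ E(G2) ✓
  (5,8) → (φ(5),φ(8)) = (2,3) ∈ E(G2) ✓
  (5,10) → (φ(5),φ(10)) = (3,6) ∈ E(G2) ✓
  (6,7) → (φ(6),φ(7)) = (0,1) ∈ E(G2) ✓
  (6,8) → (φ(6),φ(8)) = (1,2) ∈ E(G2) ✓
  (6,9) → (φ(6),φ(9)) = (1,5) ∈ E(G2) ✓
  (6,10) → (φ(6),φ(10)) = (1,6) ∈ E(G2) ✓
  (6,11) → (φ(6),φ(11)) = (1,9) ∈ E(G2) ✓
  (7,8) → (φ(7),φ(8)) = (0,2) ∈ E(G2) ✓
  (7,9) → (φ(7),φ(9)) = (0,5) ∈ E(G2) ✓
  (7,11) → (φ(7),φ(11)) = (0,9) ∈ E(G2) ✓
  (8,9) → (φ(8),φ(9)) = (2,5) ∈ E(G2) ✓
  (9,10) → (φ(9),φ(10)) = (5,6) ∈ E(G2) ✓
  (9,11) → (φ(9),φ(11)) = (5,9) ∈ E(G2) ✓
  (10,11) → (φ(10),φ(11)) = (6,9) ∈ E(G2) ✓
All 36 edges of G1 map to edges of G2, and |E(G1)| = |E(G2)| = 36, so φ is a bijection on edges as well as vertices. Hence G1 ≅ G2.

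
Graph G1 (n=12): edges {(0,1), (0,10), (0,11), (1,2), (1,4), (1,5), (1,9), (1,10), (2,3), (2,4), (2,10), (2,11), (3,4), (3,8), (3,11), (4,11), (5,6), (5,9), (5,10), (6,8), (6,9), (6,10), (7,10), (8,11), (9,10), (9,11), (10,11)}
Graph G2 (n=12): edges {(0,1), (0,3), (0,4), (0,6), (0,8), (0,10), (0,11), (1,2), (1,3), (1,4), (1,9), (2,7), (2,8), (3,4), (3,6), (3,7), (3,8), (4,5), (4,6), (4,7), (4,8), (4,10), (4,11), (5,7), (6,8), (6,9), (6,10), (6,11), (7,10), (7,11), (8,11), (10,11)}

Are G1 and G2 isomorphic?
No, not isomorphic

The graphs are NOT isomorphic.

Degrees in G1: deg(0)=3, deg(1)=6, deg(2)=5, deg(3)=4, deg(4)=4, deg(5)=4, deg(6)=4, deg(7)=1, deg(8)=3, deg(9)=5, deg(10)=8, deg(11)=7.
Sorted degree sequence of G1: [8, 7, 6, 5, 5, 4, 4, 4, 4, 3, 3, 1].
Degrees in G2: deg(0)=7, deg(1)=5, deg(2)=3, deg(3)=6, deg(4)=9, deg(5)=2, deg(6)=7, deg(7)=6, deg(8)=6, deg(9)=2, deg(10)=5, deg(11)=6.
Sorted degree sequence of G2: [9, 7, 7, 6, 6, 6, 6, 5, 5, 3, 2, 2].
The (sorted) degree sequence is an isomorphism invariant, so since G1 and G2 have different degree sequences they cannot be isomorphic.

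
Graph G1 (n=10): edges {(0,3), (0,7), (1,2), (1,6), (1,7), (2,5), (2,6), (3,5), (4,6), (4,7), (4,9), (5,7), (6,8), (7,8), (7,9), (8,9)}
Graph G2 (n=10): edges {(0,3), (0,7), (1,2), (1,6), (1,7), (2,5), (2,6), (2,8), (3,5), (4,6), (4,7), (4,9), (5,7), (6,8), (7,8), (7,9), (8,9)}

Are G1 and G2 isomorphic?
No, not isomorphic

The graphs are NOT isomorphic.

Counting edges: G1 has 16 edge(s); G2 has 17 edge(s).
Edge count is an isomorphism invariant (a bijection on vertices induces a bijection on edges), so differing edge counts rule out isomorphism.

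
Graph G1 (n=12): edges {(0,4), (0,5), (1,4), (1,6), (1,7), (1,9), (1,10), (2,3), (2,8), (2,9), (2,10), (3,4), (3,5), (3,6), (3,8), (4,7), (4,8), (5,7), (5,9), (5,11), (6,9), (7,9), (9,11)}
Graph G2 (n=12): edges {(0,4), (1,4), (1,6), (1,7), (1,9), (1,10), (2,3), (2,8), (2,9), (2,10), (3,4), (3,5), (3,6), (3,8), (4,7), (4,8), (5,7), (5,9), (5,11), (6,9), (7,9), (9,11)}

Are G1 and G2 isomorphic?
No, not isomorphic

The graphs are NOT isomorphic.

Counting edges: G1 has 23 edge(s); G2 has 22 edge(s).
Edge count is an isomorphism invariant (a bijection on vertices induces a bijection on edges), so differing edge counts rule out isomorphism.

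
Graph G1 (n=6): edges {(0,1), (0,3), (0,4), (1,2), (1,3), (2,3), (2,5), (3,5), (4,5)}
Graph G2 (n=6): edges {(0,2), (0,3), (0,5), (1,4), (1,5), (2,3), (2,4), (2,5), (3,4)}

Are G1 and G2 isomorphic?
Yes, isomorphic

The graphs are isomorphic.
One valid mapping φ: V(G1) → V(G2): 0→5, 1→0, 2→3, 3→2, 4→1, 5→4

Verify φ preserves adjacency — for each edge of G1, its image is an edge of G2:
  (0,1) → (φ(0),φ(1)) = (0,5) ∈ E(G2) ✓
  (0,3) → (φ(0),φ(3)) = (2,5) ∈ E(G2) ✓
  (0,4) → (φ(0),φ(4)) = (1,5) ∈ E(G2) ✓
  (1,2) → (φ(1),φ(2)) = (0,3) ∈ E(G2) ✓
  (1,3) → (φ(1),φ(3)) = (0,2) ∈ E(G2) ✓
  (2,3) → (φ(2),φ(3)) = (2,3) ∈ E(G2) ✓
  (2,5) → (φ(2),φ(5)) = (3,4) ∈ E(G2) ✓
  (3,5) → (φ(3),φ(5)) = (2,4) ∈ E(G2) ✓
  (4,5) → (φ(4),φ(5)) = (1,4) ∈ E(G2) ✓
All 9 edges of G1 map to edges of G2, and |E(G1)| = |E(G2)| = 9, so φ is a bijection on edges as well as vertices. Hence G1 ≅ G2.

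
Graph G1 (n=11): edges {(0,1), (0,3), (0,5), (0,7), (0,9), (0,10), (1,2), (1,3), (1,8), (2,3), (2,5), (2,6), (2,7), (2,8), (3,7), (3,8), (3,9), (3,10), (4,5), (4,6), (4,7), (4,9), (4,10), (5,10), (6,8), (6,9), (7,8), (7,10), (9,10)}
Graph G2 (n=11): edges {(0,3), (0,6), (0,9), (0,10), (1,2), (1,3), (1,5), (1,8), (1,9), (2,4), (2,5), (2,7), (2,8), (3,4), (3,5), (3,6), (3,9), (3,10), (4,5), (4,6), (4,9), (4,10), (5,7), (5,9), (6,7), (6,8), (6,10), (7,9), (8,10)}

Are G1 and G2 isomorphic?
Yes, isomorphic

The graphs are isomorphic.
One valid mapping φ: V(G1) → V(G2): 0→9, 1→0, 2→6, 3→3, 4→2, 5→7, 6→8, 7→4, 8→10, 9→1, 10→5

Verify φ preserves adjacency — for each edge of G1, its image is an edge of G2:
  (0,1) → (φ(0),φ(1)) = (0,9) ∈ E(G2) ✓
  (0,3) → (φ(0),φ(3)) = (3,9) ∈ E(G2) ✓
  (0,5) → (φ(0),φ(5)) = (7,9) ∈ E(G2) ✓
  (0,7) → (φ(0),φ(7)) = (4,9) ∈ E(G2) ✓
  (0,9) → (φ(0),φ(9)) = (1,9) ∈ E(G2) ✓
  (0,10) → (φ(0),φ(10)) = (5,9) ∈ E(G2) ✓
  (1,2) → (φ(1),φ(2)) = (0,6) ∈ E(G2) ✓
  (1,3) → (φ(1),φ(3)) = (0,3) ∈ E(G2) ✓
  (1,8) → (φ(1),φ(8)) = (0,10) ∈ E(G2) ✓
  (2,3) → (φ(2),φ(3)) = (3,6) ∈ E(G2) ✓
  (2,5) → (φ(2),φ(5)) = (6,7) ∈ E(G2) ✓
  (2,6) → (φ(2),φ(6)) = (6,8) ∈ E(G2) ✓
  (2,7) → (φ(2),φ(7)) = (4,6) ∈ E(G2) ✓
  (2,8) → (φ(2),φ(8)) = (6,10) ∈ E(G2) ✓
  (3,7) → (φ(3),φ(7)) = (3,4) ∈ E(G2) ✓
  (3,8) → (φ(3),φ(8)) = (3,10) ∈ E(G2) ✓
  (3,9) → (φ(3),φ(9)) = (1,3) ∈ E(G2) ✓
  (3,10) → (φ(3),φ(10)) = (3,5) ∈ E(G2) ✓
  (4,5) → (φ(4),φ(5)) = (2,7) ∈ E(G2) ✓
  (4,6) → (φ(4),φ(6)) = (2,8) ∈ E(G2) ✓
  (4,7) → (φ(4),φ(7)) = (2,4) ∈ E(G2) ✓
  (4,9) → (φ(4),φ(9)) = (1,2) ∈ E(G2) ✓
  (4,10) → (φ(4),φ(10)) = (2,5) ∈ E(G2) ✓
  (5,10) → (φ(5),φ(10)) = (5,7) ∈ E(G2) ✓
  (6,8) → (φ(6),φ(8)) = (8,10) ∈ E(G2) ✓
  (6,9) → (φ(6),φ(9)) = (1,8) ∈ E(G2) ✓
  (7,8) → (φ(7),φ(8)) = (4,10) ∈ E(G2) ✓
  (7,10) → (φ(7),φ(10)) = (4,5) ∈ E(G2) ✓
  (9,10) → (φ(9),φ(10)) = (1,5) ∈ E(G2) ✓
All 29 edges of G1 map to edges of G2, and |E(G1)| = |E(G2)| = 29, so φ is a bijection on edges as well as vertices. Hence G1 ≅ G2.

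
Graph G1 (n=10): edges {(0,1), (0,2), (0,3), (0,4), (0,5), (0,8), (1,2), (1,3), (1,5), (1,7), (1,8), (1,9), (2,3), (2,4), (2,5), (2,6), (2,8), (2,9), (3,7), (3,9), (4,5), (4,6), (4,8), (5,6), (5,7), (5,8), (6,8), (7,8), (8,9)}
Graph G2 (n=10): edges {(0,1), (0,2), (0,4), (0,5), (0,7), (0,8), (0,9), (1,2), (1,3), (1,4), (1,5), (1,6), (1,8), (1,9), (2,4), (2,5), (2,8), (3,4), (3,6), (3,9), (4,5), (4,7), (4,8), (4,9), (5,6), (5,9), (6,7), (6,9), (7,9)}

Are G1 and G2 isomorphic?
Yes, isomorphic

The graphs are isomorphic.
One valid mapping φ: V(G1) → V(G2): 0→5, 1→9, 2→1, 3→6, 4→2, 5→0, 6→8, 7→7, 8→4, 9→3

Verify φ preserves adjacency — for each edge of G1, its image is an edge of G2:
  (0,1) → (φ(0),φ(1)) = (5,9) ∈ E(G2) ✓
  (0,2) → (φ(0),φ(2)) = (1,5) ∈ E(G2) ✓
  (0,3) → (φ(0),φ(3)) = (5,6) ∈ E(G2) ✓
  (0,4) → (φ(0),φ(4)) = (2,5) ∈ E(G2) ✓
  (0,5) → (φ(0),φ(5)) = (0,5) ∈ E(G2) ✓
  (0,8) → (φ(0),φ(8)) = (4,5) ∈ E(G2) ✓
  (1,2) → (φ(1),φ(2)) = (1,9) ∈ E(G2) ✓
  (1,3) → (φ(1),φ(3)) = (6,9) ∈ E(G2) ✓
  (1,5) → (φ(1),φ(5)) = (0,9) ∈ E(G2) ✓
  (1,7) → (φ(1),φ(7)) = (7,9) ∈ E(G2) ✓
  (1,8) → (φ(1),φ(8)) = (4,9) ∈ E(G2) ✓
  (1,9) → (φ(1),φ(9)) = (3,9) ∈ E(G2) ✓
  (2,3) → (φ(2),φ(3)) = (1,6) ∈ E(G2) ✓
  (2,4) → (φ(2),φ(4)) = (1,2) ∈ E(G2) ✓
  (2,5) → (φ(2),φ(5)) = (0,1) ∈ E(G2) ✓
  (2,6) → (φ(2),φ(6)) = (1,8) ∈ E(G2) ✓
  (2,8) → (φ(2),φ(8)) = (1,4) ∈ E(G2) ✓
  (2,9) → (φ(2),φ(9)) = (1,3) ∈ E(G2) ✓
  (3,7) → (φ(3),φ(7)) = (6,7) ∈ E(G2) ✓
  (3,9) → (φ(3),φ(9)) = (3,6) ∈ E(G2) ✓
  (4,5) → (φ(4),φ(5)) = (0,2) ∈ E(G2) ✓
  (4,6) → (φ(4),φ(6)) = (2,8) ∈ E(G2) ✓
  (4,8) → (φ(4),φ(8)) = (2,4) ∈ E(G2) ✓
  (5,6) → (φ(5),φ(6)) = (0,8) ∈ E(G2) ✓
  (5,7) → (φ(5),φ(7)) = (0,7) ∈ E(G2) ✓
  (5,8) → (φ(5),φ(8)) = (0,4) ∈ E(G2) ✓
  (6,8) → (φ(6),φ(8)) = (4,8) ∈ E(G2) ✓
  (7,8) → (φ(7),φ(8)) = (4,7) ∈ E(G2) ✓
  (8,9) → (φ(8),φ(9)) = (3,4) ∈ E(G2) ✓
All 29 edges of G1 map to edges of G2, and |E(G1)| = |E(G2)| = 29, so φ is a bijection on edges as well as vertices. Hence G1 ≅ G2.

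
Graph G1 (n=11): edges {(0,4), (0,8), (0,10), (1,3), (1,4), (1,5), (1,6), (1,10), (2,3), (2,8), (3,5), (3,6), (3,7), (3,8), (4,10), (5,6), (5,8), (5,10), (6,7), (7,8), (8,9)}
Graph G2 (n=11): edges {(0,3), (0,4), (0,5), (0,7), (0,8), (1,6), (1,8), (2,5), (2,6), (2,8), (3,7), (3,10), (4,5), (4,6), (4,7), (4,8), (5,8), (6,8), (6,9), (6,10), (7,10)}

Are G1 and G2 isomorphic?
Yes, isomorphic

The graphs are isomorphic.
One valid mapping φ: V(G1) → V(G2): 0→10, 1→0, 2→1, 3→8, 4→3, 5→4, 6→5, 7→2, 8→6, 9→9, 10→7

Verify φ preserves adjacency — for each edge of G1, its image is an edge of G2:
  (0,4) → (φ(0),φ(4)) = (3,10) ∈ E(G2) ✓
  (0,8) → (φ(0),φ(8)) = (6,10) ∈ E(G2) ✓
  (0,10) → (φ(0),φ(10)) = (7,10) ∈ E(G2) ✓
  (1,3) → (φ(1),φ(3)) = (0,8) ∈ E(G2) ✓
  (1,4) → (φ(1),φ(4)) = (0,3) ∈ E(G2) ✓
  (1,5) → (φ(1),φ(5)) = (0,4) ∈ E(G2) ✓
  (1,6) → (φ(1),φ(6)) = (0,5) ∈ E(G2) ✓
  (1,10) → (φ(1),φ(10)) = (0,7) ∈ E(G2) ✓
  (2,3) → (φ(2),φ(3)) = (1,8) ∈ E(G2) ✓
  (2,8) → (φ(2),φ(8)) = (1,6) ∈ E(G2) ✓
  (3,5) → (φ(3),φ(5)) = (4,8) ∈ E(G2) ✓
  (3,6) → (φ(3),φ(6)) = (5,8) ∈ E(G2) ✓
  (3,7) → (φ(3),φ(7)) = (2,8) ∈ E(G2) ✓
  (3,8) → (φ(3),φ(8)) = (6,8) ∈ E(G2) ✓
  (4,10) → (φ(4),φ(10)) = (3,7) ∈ E(G2) ✓
  (5,6) → (φ(5),φ(6)) = (4,5) ∈ E(G2) ✓
  (5,8) → (φ(5),φ(8)) = (4,6) ∈ E(G2) ✓
  (5,10) → (φ(5),φ(10)) = (4,7) ∈ E(G2) ✓
  (6,7) → (φ(6),φ(7)) = (2,5) ∈ E(G2) ✓
  (7,8) → (φ(7),φ(8)) = (2,6) ∈ E(G2) ✓
  (8,9) → (φ(8),φ(9)) = (6,9) ∈ E(G2) ✓
All 21 edges of G1 map to edges of G2, and |E(G1)| = |E(G2)| = 21, so φ is a bijection on edges as well as vertices. Hence G1 ≅ G2.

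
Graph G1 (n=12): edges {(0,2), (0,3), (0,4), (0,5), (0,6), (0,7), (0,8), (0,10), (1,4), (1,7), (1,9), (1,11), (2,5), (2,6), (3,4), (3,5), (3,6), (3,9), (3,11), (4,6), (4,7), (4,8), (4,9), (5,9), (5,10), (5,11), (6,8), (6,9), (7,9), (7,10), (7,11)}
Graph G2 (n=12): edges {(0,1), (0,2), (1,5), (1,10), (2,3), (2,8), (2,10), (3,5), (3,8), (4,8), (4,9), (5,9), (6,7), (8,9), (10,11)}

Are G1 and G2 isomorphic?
No, not isomorphic

The graphs are NOT isomorphic.

Connected components of G1: 1 component(s) with vertex sets [[0, 1, 2, 3, 4, 5, 6, 7, 8, 9, 10, 11]], sizes [12].
Connected components of G2: 2 component(s) with vertex sets [[6, 7], [0, 1, 2, 3, 4, 5, 8, 9, 10, 11]], sizes [2, 10].
The number of connected components (and the multiset of component sizes) is an isomorphism invariant — an isomorphism maps each component of G1 bijectively onto a component of G2. Since G1 has 1 component(s) and G2 has 2, they cannot be isomorphic.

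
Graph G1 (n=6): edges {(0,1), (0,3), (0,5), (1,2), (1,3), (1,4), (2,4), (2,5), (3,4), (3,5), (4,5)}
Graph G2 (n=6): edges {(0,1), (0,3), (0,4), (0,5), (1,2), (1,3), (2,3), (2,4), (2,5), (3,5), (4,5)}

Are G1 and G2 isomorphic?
Yes, isomorphic

The graphs are isomorphic.
One valid mapping φ: V(G1) → V(G2): 0→1, 1→2, 2→4, 3→3, 4→5, 5→0

Verify φ preserves adjacency — for each edge of G1, its image is an edge of G2:
  (0,1) → (φ(0),φ(1)) = (1,2) ∈ E(G2) ✓
  (0,3) → (φ(0),φ(3)) = (1,3) ∈ E(G2) ✓
  (0,5) → (φ(0),φ(5)) = (0,1) ∈ E(G2) ✓
  (1,2) → (φ(1),φ(2)) = (2,4) ∈ E(G2) ✓
  (1,3) → (φ(1),φ(3)) = (2,3) ∈ E(G2) ✓
  (1,4) → (φ(1),φ(4)) = (2,5) ∈ E(G2) ✓
  (2,4) → (φ(2),φ(4)) = (4,5) ∈ E(G2) ✓
  (2,5) → (φ(2),φ(5)) = (0,4) ∈ E(G2) ✓
  (3,4) → (φ(3),φ(4)) = (3,5) ∈ E(G2) ✓
  (3,5) → (φ(3),φ(5)) = (0,3) ∈ E(G2) ✓
  (4,5) → (φ(4),φ(5)) = (0,5) ∈ E(G2) ✓
All 11 edges of G1 map to edges of G2, and |E(G1)| = |E(G2)| = 11, so φ is a bijection on edges as well as vertices. Hence G1 ≅ G2.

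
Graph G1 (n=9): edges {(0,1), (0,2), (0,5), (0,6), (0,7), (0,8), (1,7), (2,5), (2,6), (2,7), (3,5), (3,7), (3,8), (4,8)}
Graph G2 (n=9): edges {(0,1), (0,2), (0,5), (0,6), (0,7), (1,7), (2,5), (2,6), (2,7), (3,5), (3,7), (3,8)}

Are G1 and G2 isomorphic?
No, not isomorphic

The graphs are NOT isomorphic.

Counting edges: G1 has 14 edge(s); G2 has 12 edge(s).
Edge count is an isomorphism invariant (a bijection on vertices induces a bijection on edges), so differing edge counts rule out isomorphism.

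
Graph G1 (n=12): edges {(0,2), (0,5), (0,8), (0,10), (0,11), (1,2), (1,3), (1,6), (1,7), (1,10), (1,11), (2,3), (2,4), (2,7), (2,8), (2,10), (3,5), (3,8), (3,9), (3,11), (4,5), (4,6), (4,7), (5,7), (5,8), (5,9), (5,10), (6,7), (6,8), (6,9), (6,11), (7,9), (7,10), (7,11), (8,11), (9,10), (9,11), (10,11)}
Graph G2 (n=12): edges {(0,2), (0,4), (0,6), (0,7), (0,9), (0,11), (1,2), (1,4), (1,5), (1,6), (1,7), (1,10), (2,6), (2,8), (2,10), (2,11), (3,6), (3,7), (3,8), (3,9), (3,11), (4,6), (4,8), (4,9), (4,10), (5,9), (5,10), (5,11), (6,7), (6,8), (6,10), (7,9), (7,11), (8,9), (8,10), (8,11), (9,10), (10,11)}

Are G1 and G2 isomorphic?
Yes, isomorphic

The graphs are isomorphic.
One valid mapping φ: V(G1) → V(G2): 0→3, 1→4, 2→9, 3→0, 4→5, 5→11, 6→1, 7→10, 8→7, 9→2, 10→8, 11→6

Verify φ preserves adjacency — for each edge of G1, its image is an edge of G2:
  (0,2) → (φ(0),φ(2)) = (3,9) ∈ E(G2) ✓
  (0,5) → (φ(0),φ(5)) = (3,11) ∈ E(G2) ✓
  (0,8) → (φ(0),φ(8)) = (3,7) ∈ E(G2) ✓
  (0,10) → (φ(0),φ(10)) = (3,8) ∈ E(G2) ✓
  (0,11) → (φ(0),φ(11)) = (3,6) ∈ E(G2) ✓
  (1,2) → (φ(1),φ(2)) = (4,9) ∈ E(G2) ✓
  (1,3) → (φ(1),φ(3)) = (0,4) ∈ E(G2) ✓
  (1,6) → (φ(1),φ(6)) = (1,4) ∈ E(G2) ✓
  (1,7) → (φ(1),φ(7)) = (4,10) ∈ E(G2) ✓
  (1,10) → (φ(1),φ(10)) = (4,8) ∈ E(G2) ✓
  (1,11) → (φ(1),φ(11)) = (4,6) ∈ E(G2) ✓
  (2,3) → (φ(2),φ(3)) = (0,9) ∈ E(G2) ✓
  (2,4) → (φ(2),φ(4)) = (5,9) ∈ E(G2) ✓
  (2,7) → (φ(2),φ(7)) = (9,10) ∈ E(G2) ✓
  (2,8) → (φ(2),φ(8)) = (7,9) ∈ E(G2) ✓
  (2,10) → (φ(2),φ(10)) = (8,9) ∈ E(G2) ✓
  (3,5) → (φ(3),φ(5)) = (0,11) ∈ E(G2) ✓
  (3,8) → (φ(3),φ(8)) = (0,7) ∈ E(G2) ✓
  (3,9) → (φ(3),φ(9)) = (0,2) ∈ E(G2) ✓
  (3,11) → (φ(3),φ(11)) = (0,6) ∈ E(G2) ✓
  (4,5) → (φ(4),φ(5)) = (5,11) ∈ E(G2) ✓
  (4,6) → (φ(4),φ(6)) = (1,5) ∈ E(G2) ✓
  (4,7) → (φ(4),φ(7)) = (5,10) ∈ E(G2) ✓
  (5,7) → (φ(5),φ(7)) = (10,11) ∈ E(G2) ✓
  (5,8) → (φ(5),φ(8)) = (7,11) ∈ E(G2) ✓
  (5,9) → (φ(5),φ(9)) = (2,11) ∈ E(G2) ✓
  (5,10) → (φ(5),φ(10)) = (8,11) ∈ E(G2) ✓
  (6,7) → (φ(6),φ(7)) = (1,10) ∈ E(G2) ✓
  (6,8) → (φ(6),φ(8)) = (1,7) ∈ E(G2) ✓
  (6,9) → (φ(6),φ(9)) = (1,2) ∈ E(G2) ✓
  (6,11) → (φ(6),φ(11)) = (1,6) ∈ E(G2) ✓
  (7,9) → (φ(7),φ(9)) = (2,10) ∈ E(G2) ✓
  (7,10) → (φ(7),φ(10)) = (8,10) ∈ E(G2) ✓
  (7,11) → (φ(7),φ(11)) = (6,10) ∈ E(G2) ✓
  (8,11) → (φ(8),φ(11)) = (6,7) ∈ E(G2) ✓
  (9,10) → (φ(9),φ(10)) = (2,8) ∈ E(G2) ✓
  (9,11) → (φ(9),φ(11)) = (2,6) ∈ E(G2) ✓
  (10,11) → (φ(10),φ(11)) = (6,8) ∈ E(G2) ✓
All 38 edges of G1 map to edges of G2, and |E(G1)| = |E(G2)| = 38, so φ is a bijection on edges as well as vertices. Hence G1 ≅ G2.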